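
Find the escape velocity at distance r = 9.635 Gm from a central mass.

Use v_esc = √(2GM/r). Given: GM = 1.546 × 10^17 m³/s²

Convert to SI: r = 9.635 Gm = 9.635e+09 m.
Escape velocity comes from setting total energy to zero: ½v² − GM/r = 0 ⇒ v_esc = √(2GM / r).
v_esc = √(2 · 1.546e+17 / 9.635e+09) m/s ≈ 5665 m/s = 5.665 km/s.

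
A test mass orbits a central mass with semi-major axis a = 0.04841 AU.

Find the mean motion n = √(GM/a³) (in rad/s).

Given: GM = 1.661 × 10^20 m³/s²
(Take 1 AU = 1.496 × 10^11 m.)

Convert to SI: a = 0.04841 AU = 7.24214e+09 m.
n = √(GM / a³).
n = √(1.661e+20 / (7.24214e+09)³) rad/s ≈ 2.091e-05 rad/s.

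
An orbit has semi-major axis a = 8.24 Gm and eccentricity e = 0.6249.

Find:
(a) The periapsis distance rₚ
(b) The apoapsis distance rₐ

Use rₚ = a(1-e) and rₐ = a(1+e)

Convert to SI: a = 8.24 Gm = 8.24e+09 m.
(a) rₚ = a(1 − e) = 8.24e+09 · (1 − 0.6249) = 8.24e+09 · 0.3751 ≈ 3.091e+09 m = 3.091 Gm.
(b) rₐ = a(1 + e) = 8.24e+09 · (1 + 0.6249) = 8.24e+09 · 1.6249 ≈ 1.339e+10 m = 13.39 Gm.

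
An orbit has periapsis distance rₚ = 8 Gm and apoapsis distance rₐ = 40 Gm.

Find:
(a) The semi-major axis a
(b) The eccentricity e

Convert to SI: rₚ = 8 Gm = 8e+09 m; rₐ = 40 Gm = 4e+10 m.
(a) a = (rₚ + rₐ) / 2 = (8e+09 + 4e+10) / 2 ≈ 2.4e+10 m = 24 Gm.
(b) e = (rₐ − rₚ) / (rₐ + rₚ) = (4e+10 − 8e+09) / (4e+10 + 8e+09) ≈ 0.6667.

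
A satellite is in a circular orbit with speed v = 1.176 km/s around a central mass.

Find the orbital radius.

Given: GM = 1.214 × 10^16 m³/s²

Convert to SI: v = 1.176 km/s = 1176 m/s.
For a circular orbit, v² = GM / r, so r = GM / v².
r = 1.214e+16 / (1176)² m ≈ 8.778e+09 m = 8.778 × 10^9 m.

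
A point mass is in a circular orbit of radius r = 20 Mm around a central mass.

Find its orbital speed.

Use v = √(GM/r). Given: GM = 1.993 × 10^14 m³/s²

Convert to SI: r = 20 Mm = 2e+07 m.
For a circular orbit, gravity supplies the centripetal force, so v = √(GM / r).
v = √(1.993e+14 / 2e+07) m/s ≈ 3157 m/s = 3.157 km/s.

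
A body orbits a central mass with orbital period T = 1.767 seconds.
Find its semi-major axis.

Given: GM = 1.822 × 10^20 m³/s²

Invert Kepler's third law: a = (GM · T² / (4π²))^(1/3).
Substituting T = 1.767 s and GM = 1.822e+20 m³/s²:
a = (1.822e+20 · (1.767)² / (4π²))^(1/3) m
a ≈ 2.433e+06 m = 2.433 Mm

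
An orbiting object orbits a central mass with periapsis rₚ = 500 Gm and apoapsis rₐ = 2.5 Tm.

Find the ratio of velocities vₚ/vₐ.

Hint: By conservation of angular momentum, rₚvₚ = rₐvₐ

Convert to SI: rₚ = 500 Gm = 5e+11 m; rₐ = 2.5 Tm = 2.5e+12 m.
Conservation of angular momentum gives rₚvₚ = rₐvₐ, so vₚ/vₐ = rₐ/rₚ.
vₚ/vₐ = 2.5e+12 / 5e+11 ≈ 5.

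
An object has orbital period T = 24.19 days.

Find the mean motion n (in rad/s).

Convert to SI: T = 24.19 days = 2.09002e+06 s.
n = 2π / T.
n = 2π / 2.09002e+06 s ≈ 3.006e-06 rad/s.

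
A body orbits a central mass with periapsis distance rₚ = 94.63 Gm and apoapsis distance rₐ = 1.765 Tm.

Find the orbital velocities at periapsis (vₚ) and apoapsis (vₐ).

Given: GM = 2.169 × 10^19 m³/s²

Convert to SI: rₚ = 94.63 Gm = 9.463e+10 m; rₐ = 1.765 Tm = 1.765e+12 m.
Use the vis-viva equation v² = GM(2/r − 1/a) with a = (rₚ + rₐ)/2 = (9.463e+10 + 1.765e+12)/2 = 9.29815e+11 m.
vₚ = √(GM · (2/rₚ − 1/a)) = √(2.169e+19 · (2/9.463e+10 − 1/9.29815e+11)) m/s ≈ 2.086e+04 m/s = 20.86 km/s.
vₐ = √(GM · (2/rₐ − 1/a)) = √(2.169e+19 · (2/1.765e+12 − 1/9.29815e+11)) m/s ≈ 1118 m/s = 1.118 km/s.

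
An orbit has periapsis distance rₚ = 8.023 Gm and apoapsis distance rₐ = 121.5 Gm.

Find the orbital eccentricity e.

Convert to SI: rₚ = 8.023 Gm = 8.023e+09 m; rₐ = 121.5 Gm = 1.215e+11 m.
e = (rₐ − rₚ) / (rₐ + rₚ).
e = (1.215e+11 − 8.023e+09) / (1.215e+11 + 8.023e+09) = 1.13477e+11 / 1.29523e+11 ≈ 0.8761.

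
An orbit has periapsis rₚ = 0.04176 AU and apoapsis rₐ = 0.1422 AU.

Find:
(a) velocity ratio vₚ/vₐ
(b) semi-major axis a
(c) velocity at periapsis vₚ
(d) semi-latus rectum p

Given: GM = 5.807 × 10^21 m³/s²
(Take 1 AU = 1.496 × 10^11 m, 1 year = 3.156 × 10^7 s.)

Convert to SI: rₚ = 0.04176 AU = 6.2473e+09 m; rₐ = 0.1422 AU = 2.12731e+10 m.
(a) Conservation of angular momentum (rₚvₚ = rₐvₐ) gives vₚ/vₐ = rₐ/rₚ = 2.12731e+10/6.2473e+09 ≈ 3.405
(b) a = (rₚ + rₐ)/2 = (6.2473e+09 + 2.12731e+10)/2 ≈ 1.376e+10 m
(c) With a = (rₚ + rₐ)/2 = 1.37602e+10 m, vₚ = √(GM (2/rₚ − 1/a)) = √(5.807e+21 · (2/6.2473e+09 − 1/1.37602e+10)) m/s ≈ 1.199e+06 m/s
(d) From a = (rₚ + rₐ)/2 = 1.37602e+10 m and e = (rₐ − rₚ)/(rₐ + rₚ) = 0.545988, p = a(1 − e²) = 1.37602e+10 · (1 − (0.545988)²) ≈ 9.658e+09 m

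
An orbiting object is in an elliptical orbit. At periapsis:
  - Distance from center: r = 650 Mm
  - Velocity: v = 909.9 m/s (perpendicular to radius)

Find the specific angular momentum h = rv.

Convert to SI: r = 650 Mm = 6.5e+08 m.
With v perpendicular to r, h = r · v.
h = 6.5e+08 · 909.9 m²/s ≈ 5.914e+11 m²/s.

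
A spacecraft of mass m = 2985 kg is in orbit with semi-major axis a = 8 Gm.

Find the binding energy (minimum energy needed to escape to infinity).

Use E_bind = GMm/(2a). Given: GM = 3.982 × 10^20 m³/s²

Convert to SI: a = 8 Gm = 8e+09 m.
Total orbital energy is E = −GMm/(2a); binding energy is E_bind = −E = GMm/(2a).
E_bind = 3.982e+20 · 2985 / (2 · 8e+09) J ≈ 7.429e+13 J = 74.29 TJ.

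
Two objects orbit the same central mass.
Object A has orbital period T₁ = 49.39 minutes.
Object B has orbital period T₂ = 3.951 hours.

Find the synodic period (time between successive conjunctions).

Convert to SI: T₁ = 49.39 minutes = 2963.4 s; T₂ = 3.951 hours = 14223.6 s.
T_syn = |T₁ · T₂ / (T₁ − T₂)|.
T_syn = |2963.4 · 14223.6 / (2963.4 − 14223.6)| s ≈ 3743 s = 1.04 hours.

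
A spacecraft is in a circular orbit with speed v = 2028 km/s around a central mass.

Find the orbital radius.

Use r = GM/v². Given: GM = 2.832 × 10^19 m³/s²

Convert to SI: v = 2028 km/s = 2.028e+06 m/s.
For a circular orbit, v² = GM / r, so r = GM / v².
r = 2.832e+19 / (2.028e+06)² m ≈ 6.886e+06 m = 6.886 Mm.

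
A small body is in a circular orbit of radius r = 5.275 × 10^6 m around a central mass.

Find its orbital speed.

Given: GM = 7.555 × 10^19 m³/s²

For a circular orbit, gravity supplies the centripetal force, so v = √(GM / r).
v = √(7.555e+19 / 5.275e+06) m/s ≈ 3.784e+06 m/s = 3784 km/s.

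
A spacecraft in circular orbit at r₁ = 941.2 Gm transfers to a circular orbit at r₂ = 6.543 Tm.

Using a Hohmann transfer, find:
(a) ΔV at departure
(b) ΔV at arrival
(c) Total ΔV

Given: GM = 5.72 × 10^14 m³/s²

Convert to SI: r₁ = 941.2 Gm = 9.412e+11 m; r₂ = 6.543 Tm = 6.543e+12 m.
Transfer semi-major axis: a_t = (r₁ + r₂)/2 = (9.412e+11 + 6.543e+12)/2 = 3.7421e+12 m.
Circular speeds: v₁ = √(GM/r₁) = 24.6523 m/s, v₂ = √(GM/r₂) = 9.34996 m/s.
Transfer speeds (vis-viva v² = GM(2/r − 1/a_t)): v₁ᵗ = 32.5978 m/s, v₂ᵗ = 4.68914 m/s.
(a) ΔV₁ = |v₁ᵗ − v₁| ≈ 7.945 m/s = 7.945 m/s.
(b) ΔV₂ = |v₂ − v₂ᵗ| ≈ 4.661 m/s = 4.661 m/s.
(c) ΔV_total = ΔV₁ + ΔV₂ ≈ 12.61 m/s = 12.61 m/s.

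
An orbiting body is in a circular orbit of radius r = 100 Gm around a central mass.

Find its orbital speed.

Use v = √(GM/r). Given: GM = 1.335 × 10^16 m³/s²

Convert to SI: r = 100 Gm = 1e+11 m.
For a circular orbit, gravity supplies the centripetal force, so v = √(GM / r).
v = √(1.335e+16 / 1e+11) m/s ≈ 365.4 m/s = 365.4 m/s.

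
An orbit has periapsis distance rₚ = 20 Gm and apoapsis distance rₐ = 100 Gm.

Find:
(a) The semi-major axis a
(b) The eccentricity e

Convert to SI: rₚ = 20 Gm = 2e+10 m; rₐ = 100 Gm = 1e+11 m.
(a) a = (rₚ + rₐ) / 2 = (2e+10 + 1e+11) / 2 ≈ 6e+10 m = 60 Gm.
(b) e = (rₐ − rₚ) / (rₐ + rₚ) = (1e+11 − 2e+10) / (1e+11 + 2e+10) ≈ 0.6667.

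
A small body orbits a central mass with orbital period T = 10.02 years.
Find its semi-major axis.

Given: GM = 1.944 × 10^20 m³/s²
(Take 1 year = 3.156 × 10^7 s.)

Convert to SI: T = 10.02 years = 3.16231e+08 s.
Invert Kepler's third law: a = (GM · T² / (4π²))^(1/3).
Substituting T = 3.16231e+08 s and GM = 1.944e+20 m³/s²:
a = (1.944e+20 · (3.16231e+08)² / (4π²))^(1/3) m
a ≈ 7.897e+11 m = 789.7 Gm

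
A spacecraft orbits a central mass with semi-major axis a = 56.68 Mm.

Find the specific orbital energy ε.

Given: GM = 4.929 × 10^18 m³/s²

Convert to SI: a = 56.68 Mm = 5.668e+07 m.
ε = −GM / (2a).
ε = −4.929e+18 / (2 · 5.668e+07) J/kg ≈ -4.348e+10 J/kg = -43.48 GJ/kg.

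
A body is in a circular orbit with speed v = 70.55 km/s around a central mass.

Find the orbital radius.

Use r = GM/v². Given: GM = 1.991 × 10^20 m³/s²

Convert to SI: v = 70.55 km/s = 70550 m/s.
For a circular orbit, v² = GM / r, so r = GM / v².
r = 1.991e+20 / (70550)² m ≈ 4e+10 m = 40 Gm.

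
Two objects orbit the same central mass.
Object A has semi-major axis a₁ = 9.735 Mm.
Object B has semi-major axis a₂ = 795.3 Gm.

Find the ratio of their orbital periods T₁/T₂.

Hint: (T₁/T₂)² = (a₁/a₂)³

Convert to SI: a₁ = 9.735 Mm = 9.735e+06 m; a₂ = 795.3 Gm = 7.953e+11 m.
From Kepler's third law, (T₁/T₂)² = (a₁/a₂)³, so T₁/T₂ = (a₁/a₂)^(3/2).
a₁/a₂ = 9.735e+06 / 7.953e+11 = 1.22407e-05.
T₁/T₂ = (1.22407e-05)^(3/2) ≈ 4.283e-08.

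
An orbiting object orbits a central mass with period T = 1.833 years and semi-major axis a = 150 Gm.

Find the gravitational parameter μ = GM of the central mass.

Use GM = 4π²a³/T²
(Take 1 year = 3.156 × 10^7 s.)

Convert to SI: T = 1.833 years = 5.78495e+07 s; a = 150 Gm = 1.5e+11 m.
GM = 4π² · a³ / T².
GM = 4π² · (1.5e+11)³ / (5.78495e+07)² m³/s² ≈ 3.981e+19 m³/s² = 3.981 × 10^19 m³/s².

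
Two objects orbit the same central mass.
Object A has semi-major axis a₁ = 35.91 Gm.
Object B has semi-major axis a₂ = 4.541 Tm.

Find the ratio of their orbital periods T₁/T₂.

Convert to SI: a₁ = 35.91 Gm = 3.591e+10 m; a₂ = 4.541 Tm = 4.541e+12 m.
From Kepler's third law, (T₁/T₂)² = (a₁/a₂)³, so T₁/T₂ = (a₁/a₂)^(3/2).
a₁/a₂ = 3.591e+10 / 4.541e+12 = 0.00790795.
T₁/T₂ = (0.00790795)^(3/2) ≈ 0.0007032.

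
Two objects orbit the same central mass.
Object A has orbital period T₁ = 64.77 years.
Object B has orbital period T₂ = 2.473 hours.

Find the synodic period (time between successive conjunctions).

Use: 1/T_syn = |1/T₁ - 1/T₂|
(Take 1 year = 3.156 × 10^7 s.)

Convert to SI: T₁ = 64.77 years = 2.04414e+09 s; T₂ = 2.473 hours = 8902.8 s.
T_syn = |T₁ · T₂ / (T₁ − T₂)|.
T_syn = |2.04414e+09 · 8902.8 / (2.04414e+09 − 8902.8)| s ≈ 8903 s = 2.473 hours.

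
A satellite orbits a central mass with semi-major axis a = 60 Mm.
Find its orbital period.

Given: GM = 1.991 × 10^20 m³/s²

Convert to SI: a = 60 Mm = 6e+07 m.
Kepler's third law: T = 2π √(a³ / GM).
Substituting a = 6e+07 m and GM = 1.991e+20 m³/s²:
T = 2π √((6e+07)³ / 1.991e+20) s
T ≈ 207 s = 3.449 minutes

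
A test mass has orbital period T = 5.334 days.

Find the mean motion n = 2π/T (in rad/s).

Convert to SI: T = 5.334 days = 460858 s.
n = 2π / T.
n = 2π / 460858 s ≈ 1.363e-05 rad/s.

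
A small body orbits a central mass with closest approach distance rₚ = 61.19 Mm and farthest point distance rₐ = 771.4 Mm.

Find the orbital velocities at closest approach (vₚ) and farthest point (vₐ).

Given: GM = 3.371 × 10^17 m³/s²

Convert to SI: rₚ = 61.19 Mm = 6.119e+07 m; rₐ = 771.4 Mm = 7.714e+08 m.
Use the vis-viva equation v² = GM(2/r − 1/a) with a = (rₚ + rₐ)/2 = (6.119e+07 + 7.714e+08)/2 = 4.16295e+08 m.
vₚ = √(GM · (2/rₚ − 1/a)) = √(3.371e+17 · (2/6.119e+07 − 1/4.16295e+08)) m/s ≈ 1.01e+05 m/s = 101 km/s.
vₐ = √(GM · (2/rₐ − 1/a)) = √(3.371e+17 · (2/7.714e+08 − 1/4.16295e+08)) m/s ≈ 8015 m/s = 8.015 km/s.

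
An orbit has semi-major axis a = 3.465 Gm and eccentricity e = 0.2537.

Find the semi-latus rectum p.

Convert to SI: a = 3.465 Gm = 3.465e+09 m.
p = a (1 − e²).
p = 3.465e+09 · (1 − (0.2537)²) = 3.465e+09 · 0.935636 ≈ 3.242e+09 m = 3.242 Gm.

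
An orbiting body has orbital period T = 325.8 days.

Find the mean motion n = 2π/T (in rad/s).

Convert to SI: T = 325.8 days = 2.81491e+07 s.
n = 2π / T.
n = 2π / 2.81491e+07 s ≈ 2.232e-07 rad/s.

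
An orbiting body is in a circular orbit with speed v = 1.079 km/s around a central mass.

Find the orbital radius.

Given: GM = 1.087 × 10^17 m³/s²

Convert to SI: v = 1.079 km/s = 1079 m/s.
For a circular orbit, v² = GM / r, so r = GM / v².
r = 1.087e+17 / (1079)² m ≈ 9.337e+10 m = 9.337 × 10^10 m.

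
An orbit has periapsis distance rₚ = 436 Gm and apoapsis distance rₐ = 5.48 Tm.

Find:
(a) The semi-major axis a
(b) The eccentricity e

Convert to SI: rₚ = 436 Gm = 4.36e+11 m; rₐ = 5.48 Tm = 5.48e+12 m.
(a) a = (rₚ + rₐ) / 2 = (4.36e+11 + 5.48e+12) / 2 ≈ 2.958e+12 m = 2.958 Tm.
(b) e = (rₐ − rₚ) / (rₐ + rₚ) = (5.48e+12 − 4.36e+11) / (5.48e+12 + 4.36e+11) ≈ 0.8526.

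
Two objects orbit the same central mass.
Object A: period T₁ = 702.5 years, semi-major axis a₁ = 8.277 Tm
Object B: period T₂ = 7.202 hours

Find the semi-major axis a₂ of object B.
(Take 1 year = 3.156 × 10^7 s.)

Convert to SI: T₁ = 702.5 years = 2.21709e+10 s; a₁ = 8.277 Tm = 8.277e+12 m; T₂ = 7.202 hours = 25927.2 s.
Kepler's third law: (T₁/T₂)² = (a₁/a₂)³ ⇒ a₂ = a₁ · (T₂/T₁)^(2/3).
T₂/T₁ = 25927.2 / 2.21709e+10 = 1.16942e-06.
a₂ = 8.277e+12 · (1.16942e-06)^(2/3) m ≈ 9.187e+08 m = 918.7 Mm.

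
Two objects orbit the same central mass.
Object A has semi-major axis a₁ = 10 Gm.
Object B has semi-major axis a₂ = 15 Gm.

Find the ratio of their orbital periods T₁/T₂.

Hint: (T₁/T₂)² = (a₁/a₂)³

Convert to SI: a₁ = 10 Gm = 1e+10 m; a₂ = 15 Gm = 1.5e+10 m.
From Kepler's third law, (T₁/T₂)² = (a₁/a₂)³, so T₁/T₂ = (a₁/a₂)^(3/2).
a₁/a₂ = 1e+10 / 1.5e+10 = 0.666667.
T₁/T₂ = (0.666667)^(3/2) ≈ 0.5443.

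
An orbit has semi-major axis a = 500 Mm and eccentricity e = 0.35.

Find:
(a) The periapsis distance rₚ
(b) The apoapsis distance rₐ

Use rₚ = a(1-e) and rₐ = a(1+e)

Convert to SI: a = 500 Mm = 5e+08 m.
(a) rₚ = a(1 − e) = 5e+08 · (1 − 0.35) = 5e+08 · 0.65 ≈ 3.25e+08 m = 325 Mm.
(b) rₐ = a(1 + e) = 5e+08 · (1 + 0.35) = 5e+08 · 1.35 ≈ 6.75e+08 m = 675 Mm.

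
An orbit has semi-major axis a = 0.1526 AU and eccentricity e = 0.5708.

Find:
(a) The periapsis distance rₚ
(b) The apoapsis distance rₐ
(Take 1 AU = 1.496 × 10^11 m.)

Convert to SI: a = 0.1526 AU = 2.2829e+10 m.
(a) rₚ = a(1 − e) = 2.2829e+10 · (1 − 0.5708) = 2.2829e+10 · 0.4292 ≈ 9.798e+09 m = 0.0655 AU.
(b) rₐ = a(1 + e) = 2.2829e+10 · (1 + 0.5708) = 2.2829e+10 · 1.5708 ≈ 3.586e+10 m = 0.2397 AU.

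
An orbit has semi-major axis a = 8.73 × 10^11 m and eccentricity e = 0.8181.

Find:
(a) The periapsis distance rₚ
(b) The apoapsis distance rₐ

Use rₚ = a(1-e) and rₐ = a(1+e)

(a) rₚ = a(1 − e) = 8.73e+11 · (1 − 0.8181) = 8.73e+11 · 0.1819 ≈ 1.588e+11 m = 1.588 × 10^11 m.
(b) rₐ = a(1 + e) = 8.73e+11 · (1 + 0.8181) = 8.73e+11 · 1.8181 ≈ 1.587e+12 m = 1.587 × 10^12 m.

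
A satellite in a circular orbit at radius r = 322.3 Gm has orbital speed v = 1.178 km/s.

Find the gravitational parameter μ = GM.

Convert to SI: r = 322.3 Gm = 3.223e+11 m; v = 1.178 km/s = 1178 m/s.
For a circular orbit v² = GM/r, so GM = v² · r.
GM = (1178)² · 3.223e+11 m³/s² ≈ 4.473e+17 m³/s² = 4.473 × 10^17 m³/s².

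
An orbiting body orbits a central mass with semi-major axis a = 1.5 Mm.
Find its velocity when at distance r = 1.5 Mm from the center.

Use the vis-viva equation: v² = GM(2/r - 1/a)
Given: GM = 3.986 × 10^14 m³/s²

Convert to SI: a = 1.5 Mm = 1.5e+06 m; r = 1.5 Mm = 1.5e+06 m.
Vis-viva: v = √(GM · (2/r − 1/a)).
2/r − 1/a = 2/1.5e+06 − 1/1.5e+06 = 6.66667e-07 m⁻¹.
v = √(3.986e+14 · 6.66667e-07) m/s ≈ 1.63e+04 m/s = 16.3 km/s.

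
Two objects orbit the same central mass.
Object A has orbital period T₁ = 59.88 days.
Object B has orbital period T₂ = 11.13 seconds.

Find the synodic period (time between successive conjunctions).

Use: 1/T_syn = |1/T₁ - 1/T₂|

Convert to SI: T₁ = 59.88 days = 5.17363e+06 s.
T_syn = |T₁ · T₂ / (T₁ − T₂)|.
T_syn = |5.17363e+06 · 11.13 / (5.17363e+06 − 11.13)| s ≈ 11.13 s = 11.13 seconds.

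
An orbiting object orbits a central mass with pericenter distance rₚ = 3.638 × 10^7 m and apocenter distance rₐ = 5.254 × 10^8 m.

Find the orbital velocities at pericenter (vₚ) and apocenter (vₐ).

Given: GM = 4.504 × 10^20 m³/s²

Use the vis-viva equation v² = GM(2/r − 1/a) with a = (rₚ + rₐ)/2 = (3.638e+07 + 5.254e+08)/2 = 2.8089e+08 m.
vₚ = √(GM · (2/rₚ − 1/a)) = √(4.504e+20 · (2/3.638e+07 − 1/2.8089e+08)) m/s ≈ 4.812e+06 m/s = 4812 km/s.
vₐ = √(GM · (2/rₐ − 1/a)) = √(4.504e+20 · (2/5.254e+08 − 1/2.8089e+08)) m/s ≈ 3.332e+05 m/s = 333.2 km/s.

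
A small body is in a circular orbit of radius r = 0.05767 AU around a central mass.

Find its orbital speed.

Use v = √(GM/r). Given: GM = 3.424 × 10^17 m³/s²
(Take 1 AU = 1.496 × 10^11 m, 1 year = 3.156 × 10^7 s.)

Convert to SI: r = 0.05767 AU = 8.62743e+09 m.
For a circular orbit, gravity supplies the centripetal force, so v = √(GM / r).
v = √(3.424e+17 / 8.62743e+09) m/s ≈ 6300 m/s = 1.329 AU/year.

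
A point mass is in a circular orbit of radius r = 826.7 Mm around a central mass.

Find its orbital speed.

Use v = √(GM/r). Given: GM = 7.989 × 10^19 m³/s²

Convert to SI: r = 826.7 Mm = 8.267e+08 m.
For a circular orbit, gravity supplies the centripetal force, so v = √(GM / r).
v = √(7.989e+19 / 8.267e+08) m/s ≈ 3.109e+05 m/s = 310.9 km/s.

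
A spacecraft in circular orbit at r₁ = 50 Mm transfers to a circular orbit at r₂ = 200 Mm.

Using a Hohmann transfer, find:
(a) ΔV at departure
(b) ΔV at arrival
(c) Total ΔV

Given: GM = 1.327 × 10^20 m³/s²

Convert to SI: r₁ = 50 Mm = 5e+07 m; r₂ = 200 Mm = 2e+08 m.
Transfer semi-major axis: a_t = (r₁ + r₂)/2 = (5e+07 + 2e+08)/2 = 1.25e+08 m.
Circular speeds: v₁ = √(GM/r₁) = 1.62911e+06 m/s, v₂ = √(GM/r₂) = 814555 m/s.
Transfer speeds (vis-viva v² = GM(2/r − 1/a_t)): v₁ᵗ = 2.06068e+06 m/s, v₂ᵗ = 515170 m/s.
(a) ΔV₁ = |v₁ᵗ − v₁| ≈ 4.316e+05 m/s = 431.6 km/s.
(b) ΔV₂ = |v₂ − v₂ᵗ| ≈ 2.994e+05 m/s = 299.4 km/s.
(c) ΔV_total = ΔV₁ + ΔV₂ ≈ 7.31e+05 m/s = 731 km/s.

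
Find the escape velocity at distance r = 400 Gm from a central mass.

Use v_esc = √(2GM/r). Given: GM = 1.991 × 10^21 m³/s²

Convert to SI: r = 400 Gm = 4e+11 m.
Escape velocity comes from setting total energy to zero: ½v² − GM/r = 0 ⇒ v_esc = √(2GM / r).
v_esc = √(2 · 1.991e+21 / 4e+11) m/s ≈ 9.977e+04 m/s = 99.77 km/s.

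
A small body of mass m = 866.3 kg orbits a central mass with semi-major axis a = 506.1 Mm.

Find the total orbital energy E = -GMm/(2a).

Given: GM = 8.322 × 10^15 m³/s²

Convert to SI: a = 506.1 Mm = 5.061e+08 m.
E = −GMm / (2a).
E = −8.322e+15 · 866.3 / (2 · 5.061e+08) J ≈ -7.122e+09 J = -7.122 GJ.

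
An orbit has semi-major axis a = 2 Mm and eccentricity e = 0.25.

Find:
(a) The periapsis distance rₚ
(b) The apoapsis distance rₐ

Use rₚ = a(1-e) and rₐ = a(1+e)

Convert to SI: a = 2 Mm = 2e+06 m.
(a) rₚ = a(1 − e) = 2e+06 · (1 − 0.25) = 2e+06 · 0.75 ≈ 1.5e+06 m = 1.5 Mm.
(b) rₐ = a(1 + e) = 2e+06 · (1 + 0.25) = 2e+06 · 1.25 ≈ 2.5e+06 m = 2.5 Mm.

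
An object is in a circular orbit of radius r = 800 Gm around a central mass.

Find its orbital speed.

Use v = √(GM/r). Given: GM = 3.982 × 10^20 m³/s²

Convert to SI: r = 800 Gm = 8e+11 m.
For a circular orbit, gravity supplies the centripetal force, so v = √(GM / r).
v = √(3.982e+20 / 8e+11) m/s ≈ 2.231e+04 m/s = 22.31 km/s.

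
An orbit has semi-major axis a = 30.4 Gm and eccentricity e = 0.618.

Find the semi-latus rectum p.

Convert to SI: a = 30.4 Gm = 3.04e+10 m.
p = a (1 − e²).
p = 3.04e+10 · (1 − (0.618)²) = 3.04e+10 · 0.618076 ≈ 1.879e+10 m = 18.79 Gm.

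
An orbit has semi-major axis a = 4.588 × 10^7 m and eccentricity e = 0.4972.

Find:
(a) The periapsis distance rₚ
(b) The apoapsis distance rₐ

(a) rₚ = a(1 − e) = 4.588e+07 · (1 − 0.4972) = 4.588e+07 · 0.5028 ≈ 2.307e+07 m = 2.307 × 10^7 m.
(b) rₐ = a(1 + e) = 4.588e+07 · (1 + 0.4972) = 4.588e+07 · 1.4972 ≈ 6.869e+07 m = 6.869 × 10^7 m.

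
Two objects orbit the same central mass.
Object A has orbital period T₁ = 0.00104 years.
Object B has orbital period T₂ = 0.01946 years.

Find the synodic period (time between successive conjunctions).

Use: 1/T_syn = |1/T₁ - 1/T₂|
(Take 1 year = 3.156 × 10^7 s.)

Convert to SI: T₁ = 0.00104 years = 32822.4 s; T₂ = 0.01946 years = 614158 s.
T_syn = |T₁ · T₂ / (T₁ − T₂)|.
T_syn = |32822.4 · 614158 / (32822.4 − 614158)| s ≈ 3.468e+04 s = 0.001099 years.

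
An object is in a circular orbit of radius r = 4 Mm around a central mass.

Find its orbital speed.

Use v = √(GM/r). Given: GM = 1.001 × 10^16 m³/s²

Convert to SI: r = 4 Mm = 4e+06 m.
For a circular orbit, gravity supplies the centripetal force, so v = √(GM / r).
v = √(1.001e+16 / 4e+06) m/s ≈ 5.002e+04 m/s = 50.02 km/s.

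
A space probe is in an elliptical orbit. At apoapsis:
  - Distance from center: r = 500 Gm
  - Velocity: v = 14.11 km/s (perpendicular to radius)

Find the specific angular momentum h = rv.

Convert to SI: r = 500 Gm = 5e+11 m; v = 14.11 km/s = 14110 m/s.
With v perpendicular to r, h = r · v.
h = 5e+11 · 14110 m²/s ≈ 7.055e+15 m²/s.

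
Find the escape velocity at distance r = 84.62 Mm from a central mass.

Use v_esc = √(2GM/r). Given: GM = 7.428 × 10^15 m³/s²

Convert to SI: r = 84.62 Mm = 8.462e+07 m.
Escape velocity comes from setting total energy to zero: ½v² − GM/r = 0 ⇒ v_esc = √(2GM / r).
v_esc = √(2 · 7.428e+15 / 8.462e+07) m/s ≈ 1.325e+04 m/s = 13.25 km/s.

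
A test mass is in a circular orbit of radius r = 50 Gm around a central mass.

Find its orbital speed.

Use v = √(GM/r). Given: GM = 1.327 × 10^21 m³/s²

Convert to SI: r = 50 Gm = 5e+10 m.
For a circular orbit, gravity supplies the centripetal force, so v = √(GM / r).
v = √(1.327e+21 / 5e+10) m/s ≈ 1.629e+05 m/s = 162.9 km/s.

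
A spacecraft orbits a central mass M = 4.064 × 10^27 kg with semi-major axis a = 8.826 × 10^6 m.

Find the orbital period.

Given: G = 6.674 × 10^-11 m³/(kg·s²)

GM = G · M = 6.674e-11 · 4.064e+27 = 2.71231e+17 m³/s².
Kepler's third law: T = 2π √(a³ / GM).
Substituting a = 8.826e+06 m and GM = 2.71231e+17 m³/s²:
T = 2π √((8.826e+06)³ / 2.71231e+17) s
T ≈ 316.3 s = 5.272 minutes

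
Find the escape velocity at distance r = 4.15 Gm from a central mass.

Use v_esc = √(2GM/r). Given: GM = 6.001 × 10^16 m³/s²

Convert to SI: r = 4.15 Gm = 4.15e+09 m.
Escape velocity comes from setting total energy to zero: ½v² − GM/r = 0 ⇒ v_esc = √(2GM / r).
v_esc = √(2 · 6.001e+16 / 4.15e+09) m/s ≈ 5378 m/s = 5.378 km/s.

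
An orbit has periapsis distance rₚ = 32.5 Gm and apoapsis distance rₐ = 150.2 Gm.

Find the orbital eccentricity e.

Convert to SI: rₚ = 32.5 Gm = 3.25e+10 m; rₐ = 150.2 Gm = 1.502e+11 m.
e = (rₐ − rₚ) / (rₐ + rₚ).
e = (1.502e+11 − 3.25e+10) / (1.502e+11 + 3.25e+10) = 1.177e+11 / 1.827e+11 ≈ 0.6442.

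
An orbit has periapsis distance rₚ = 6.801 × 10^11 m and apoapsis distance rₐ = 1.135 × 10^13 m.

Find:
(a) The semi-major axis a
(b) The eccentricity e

(a) a = (rₚ + rₐ) / 2 = (6.801e+11 + 1.135e+13) / 2 ≈ 6.015e+12 m = 6.015 × 10^12 m.
(b) e = (rₐ − rₚ) / (rₐ + rₚ) = (1.135e+13 − 6.801e+11) / (1.135e+13 + 6.801e+11) ≈ 0.8869.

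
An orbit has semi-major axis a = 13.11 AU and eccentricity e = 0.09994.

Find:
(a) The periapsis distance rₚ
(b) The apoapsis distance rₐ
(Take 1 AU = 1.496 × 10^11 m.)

Convert to SI: a = 13.11 AU = 1.96126e+12 m.
(a) rₚ = a(1 − e) = 1.96126e+12 · (1 − 0.09994) = 1.96126e+12 · 0.90006 ≈ 1.765e+12 m = 11.8 AU.
(b) rₐ = a(1 + e) = 1.96126e+12 · (1 + 0.09994) = 1.96126e+12 · 1.09994 ≈ 2.157e+12 m = 14.42 AU.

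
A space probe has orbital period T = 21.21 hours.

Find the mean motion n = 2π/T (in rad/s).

Convert to SI: T = 21.21 hours = 76356 s.
n = 2π / T.
n = 2π / 76356 s ≈ 8.229e-05 rad/s.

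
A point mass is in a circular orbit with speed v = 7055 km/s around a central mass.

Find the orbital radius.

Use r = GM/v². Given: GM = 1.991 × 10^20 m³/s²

Convert to SI: v = 7055 km/s = 7.055e+06 m/s.
For a circular orbit, v² = GM / r, so r = GM / v².
r = 1.991e+20 / (7.055e+06)² m ≈ 4e+06 m = 4 Mm.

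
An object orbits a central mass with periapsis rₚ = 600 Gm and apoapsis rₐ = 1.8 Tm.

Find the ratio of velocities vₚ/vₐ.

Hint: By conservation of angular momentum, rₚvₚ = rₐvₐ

Convert to SI: rₚ = 600 Gm = 6e+11 m; rₐ = 1.8 Tm = 1.8e+12 m.
Conservation of angular momentum gives rₚvₚ = rₐvₐ, so vₚ/vₐ = rₐ/rₚ.
vₚ/vₐ = 1.8e+12 / 6e+11 ≈ 3.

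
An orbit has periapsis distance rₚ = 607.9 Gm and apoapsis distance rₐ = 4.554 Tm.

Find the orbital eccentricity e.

Convert to SI: rₚ = 607.9 Gm = 6.079e+11 m; rₐ = 4.554 Tm = 4.554e+12 m.
e = (rₐ − rₚ) / (rₐ + rₚ).
e = (4.554e+12 − 6.079e+11) / (4.554e+12 + 6.079e+11) = 3.9461e+12 / 5.1619e+12 ≈ 0.7645.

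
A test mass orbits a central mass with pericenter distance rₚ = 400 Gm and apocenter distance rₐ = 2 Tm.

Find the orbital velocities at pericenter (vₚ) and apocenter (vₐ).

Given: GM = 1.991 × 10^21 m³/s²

Convert to SI: rₚ = 400 Gm = 4e+11 m; rₐ = 2 Tm = 2e+12 m.
Use the vis-viva equation v² = GM(2/r − 1/a) with a = (rₚ + rₐ)/2 = (4e+11 + 2e+12)/2 = 1.2e+12 m.
vₚ = √(GM · (2/rₚ − 1/a)) = √(1.991e+21 · (2/4e+11 − 1/1.2e+12)) m/s ≈ 9.108e+04 m/s = 91.08 km/s.
vₐ = √(GM · (2/rₐ − 1/a)) = √(1.991e+21 · (2/2e+12 − 1/1.2e+12)) m/s ≈ 1.822e+04 m/s = 18.22 km/s.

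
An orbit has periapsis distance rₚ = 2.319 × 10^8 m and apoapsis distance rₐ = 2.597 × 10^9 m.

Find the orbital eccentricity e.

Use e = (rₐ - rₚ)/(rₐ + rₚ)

e = (rₐ − rₚ) / (rₐ + rₚ).
e = (2.597e+09 − 2.319e+08) / (2.597e+09 + 2.319e+08) = 2.3651e+09 / 2.8289e+09 ≈ 0.836.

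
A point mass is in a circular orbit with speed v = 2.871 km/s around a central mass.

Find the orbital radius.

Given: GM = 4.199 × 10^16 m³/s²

Convert to SI: v = 2.871 km/s = 2871 m/s.
For a circular orbit, v² = GM / r, so r = GM / v².
r = 4.199e+16 / (2871)² m ≈ 5.094e+09 m = 5.094 × 10^9 m.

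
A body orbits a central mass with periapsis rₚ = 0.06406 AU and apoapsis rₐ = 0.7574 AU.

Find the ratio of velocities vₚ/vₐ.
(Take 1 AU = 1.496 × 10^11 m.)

Convert to SI: rₚ = 0.06406 AU = 9.58338e+09 m; rₐ = 0.7574 AU = 1.13307e+11 m.
Conservation of angular momentum gives rₚvₚ = rₐvₐ, so vₚ/vₐ = rₐ/rₚ.
vₚ/vₐ = 1.13307e+11 / 9.58338e+09 ≈ 11.82.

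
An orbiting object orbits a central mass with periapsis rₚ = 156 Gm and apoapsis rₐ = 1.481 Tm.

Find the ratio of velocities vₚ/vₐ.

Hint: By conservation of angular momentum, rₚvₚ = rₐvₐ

Convert to SI: rₚ = 156 Gm = 1.56e+11 m; rₐ = 1.481 Tm = 1.481e+12 m.
Conservation of angular momentum gives rₚvₚ = rₐvₐ, so vₚ/vₐ = rₐ/rₚ.
vₚ/vₐ = 1.481e+12 / 1.56e+11 ≈ 9.494.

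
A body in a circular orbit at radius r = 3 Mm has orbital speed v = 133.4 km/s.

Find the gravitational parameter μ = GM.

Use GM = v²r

Convert to SI: r = 3 Mm = 3e+06 m; v = 133.4 km/s = 133400 m/s.
For a circular orbit v² = GM/r, so GM = v² · r.
GM = (133400)² · 3e+06 m³/s² ≈ 5.339e+16 m³/s² = 5.339 × 10^16 m³/s².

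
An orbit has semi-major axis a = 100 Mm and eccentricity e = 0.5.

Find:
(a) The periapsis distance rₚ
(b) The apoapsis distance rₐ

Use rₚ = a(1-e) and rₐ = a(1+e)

Convert to SI: a = 100 Mm = 1e+08 m.
(a) rₚ = a(1 − e) = 1e+08 · (1 − 0.5) = 1e+08 · 0.5 ≈ 5e+07 m = 50 Mm.
(b) rₐ = a(1 + e) = 1e+08 · (1 + 0.5) = 1e+08 · 1.5 ≈ 1.5e+08 m = 150 Mm.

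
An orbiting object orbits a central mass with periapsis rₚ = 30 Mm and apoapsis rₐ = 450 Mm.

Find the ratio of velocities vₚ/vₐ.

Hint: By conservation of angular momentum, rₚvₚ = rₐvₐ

Convert to SI: rₚ = 30 Mm = 3e+07 m; rₐ = 450 Mm = 4.5e+08 m.
Conservation of angular momentum gives rₚvₚ = rₐvₐ, so vₚ/vₐ = rₐ/rₚ.
vₚ/vₐ = 4.5e+08 / 3e+07 ≈ 15.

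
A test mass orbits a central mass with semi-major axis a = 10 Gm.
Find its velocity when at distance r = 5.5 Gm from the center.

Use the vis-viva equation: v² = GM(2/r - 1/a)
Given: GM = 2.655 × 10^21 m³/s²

Convert to SI: a = 10 Gm = 1e+10 m; r = 5.5 Gm = 5.5e+09 m.
Vis-viva: v = √(GM · (2/r − 1/a)).
2/r − 1/a = 2/5.5e+09 − 1/1e+10 = 2.63636e-10 m⁻¹.
v = √(2.655e+21 · 2.63636e-10) m/s ≈ 8.366e+05 m/s = 836.6 km/s.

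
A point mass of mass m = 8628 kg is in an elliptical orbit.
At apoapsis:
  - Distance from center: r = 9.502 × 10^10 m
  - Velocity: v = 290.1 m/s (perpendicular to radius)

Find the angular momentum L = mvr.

Since v is perpendicular to r, L = m · v · r.
L = 8628 · 290.1 · 9.502e+10 kg·m²/s ≈ 2.378e+17 kg·m²/s.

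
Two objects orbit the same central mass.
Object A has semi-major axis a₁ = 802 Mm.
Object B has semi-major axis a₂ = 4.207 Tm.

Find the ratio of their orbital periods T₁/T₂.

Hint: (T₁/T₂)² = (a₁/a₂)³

Convert to SI: a₁ = 802 Mm = 8.02e+08 m; a₂ = 4.207 Tm = 4.207e+12 m.
From Kepler's third law, (T₁/T₂)² = (a₁/a₂)³, so T₁/T₂ = (a₁/a₂)^(3/2).
a₁/a₂ = 8.02e+08 / 4.207e+12 = 0.000190635.
T₁/T₂ = (0.000190635)^(3/2) ≈ 2.632e-06.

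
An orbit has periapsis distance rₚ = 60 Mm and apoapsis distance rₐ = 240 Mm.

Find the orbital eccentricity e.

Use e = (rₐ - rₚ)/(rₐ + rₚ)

Convert to SI: rₚ = 60 Mm = 6e+07 m; rₐ = 240 Mm = 2.4e+08 m.
e = (rₐ − rₚ) / (rₐ + rₚ).
e = (2.4e+08 − 6e+07) / (2.4e+08 + 6e+07) = 1.8e+08 / 3e+08 ≈ 0.6.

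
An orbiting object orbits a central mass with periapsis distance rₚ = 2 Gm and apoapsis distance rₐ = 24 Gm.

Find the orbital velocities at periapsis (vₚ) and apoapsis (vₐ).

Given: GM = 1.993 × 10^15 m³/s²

Convert to SI: rₚ = 2 Gm = 2e+09 m; rₐ = 24 Gm = 2.4e+10 m.
Use the vis-viva equation v² = GM(2/r − 1/a) with a = (rₚ + rₐ)/2 = (2e+09 + 2.4e+10)/2 = 1.3e+10 m.
vₚ = √(GM · (2/rₚ − 1/a)) = √(1.993e+15 · (2/2e+09 − 1/1.3e+10)) m/s ≈ 1356 m/s = 1.356 km/s.
vₐ = √(GM · (2/rₐ − 1/a)) = √(1.993e+15 · (2/2.4e+10 − 1/1.3e+10)) m/s ≈ 113 m/s = 113 m/s.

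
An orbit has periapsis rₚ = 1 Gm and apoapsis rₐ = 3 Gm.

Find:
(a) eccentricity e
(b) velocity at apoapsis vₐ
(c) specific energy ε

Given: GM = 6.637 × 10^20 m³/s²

Convert to SI: rₚ = 1 Gm = 1e+09 m; rₐ = 3 Gm = 3e+09 m.
(a) e = (rₐ − rₚ)/(rₐ + rₚ) = (3e+09 − 1e+09)/(3e+09 + 1e+09) ≈ 0.5
(b) With a = (rₚ + rₐ)/2 = 2e+09 m, vₐ = √(GM (2/rₐ − 1/a)) = √(6.637e+20 · (2/3e+09 − 1/2e+09)) m/s ≈ 3.326e+05 m/s
(c) With a = (rₚ + rₐ)/2 = 2e+09 m, ε = −GM/(2a) = −6.637e+20/(2 · 2e+09) J/kg ≈ -1.659e+11 J/kg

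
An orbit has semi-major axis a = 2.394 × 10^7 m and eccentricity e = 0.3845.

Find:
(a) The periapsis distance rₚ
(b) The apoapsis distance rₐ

(a) rₚ = a(1 − e) = 2.394e+07 · (1 − 0.3845) = 2.394e+07 · 0.6155 ≈ 1.474e+07 m = 1.474 × 10^7 m.
(b) rₐ = a(1 + e) = 2.394e+07 · (1 + 0.3845) = 2.394e+07 · 1.3845 ≈ 3.314e+07 m = 3.314 × 10^7 m.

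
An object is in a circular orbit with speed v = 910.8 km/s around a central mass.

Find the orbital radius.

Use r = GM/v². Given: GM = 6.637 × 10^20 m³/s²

Convert to SI: v = 910.8 km/s = 910800 m/s.
For a circular orbit, v² = GM / r, so r = GM / v².
r = 6.637e+20 / (910800)² m ≈ 8.001e+08 m = 800.1 Mm.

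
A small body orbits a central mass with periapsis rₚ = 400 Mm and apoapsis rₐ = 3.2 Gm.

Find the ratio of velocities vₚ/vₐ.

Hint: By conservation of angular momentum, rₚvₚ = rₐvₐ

Convert to SI: rₚ = 400 Mm = 4e+08 m; rₐ = 3.2 Gm = 3.2e+09 m.
Conservation of angular momentum gives rₚvₚ = rₐvₐ, so vₚ/vₐ = rₐ/rₚ.
vₚ/vₐ = 3.2e+09 / 4e+08 ≈ 8.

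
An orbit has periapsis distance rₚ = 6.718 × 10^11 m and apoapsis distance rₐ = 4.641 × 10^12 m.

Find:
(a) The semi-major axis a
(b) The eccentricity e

(a) a = (rₚ + rₐ) / 2 = (6.718e+11 + 4.641e+12) / 2 ≈ 2.656e+12 m = 2.656 × 10^12 m.
(b) e = (rₐ − rₚ) / (rₐ + rₚ) = (4.641e+12 − 6.718e+11) / (4.641e+12 + 6.718e+11) ≈ 0.7471.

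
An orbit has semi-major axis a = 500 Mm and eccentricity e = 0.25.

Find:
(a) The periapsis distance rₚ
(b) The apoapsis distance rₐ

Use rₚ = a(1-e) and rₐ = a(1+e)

Convert to SI: a = 500 Mm = 5e+08 m.
(a) rₚ = a(1 − e) = 5e+08 · (1 − 0.25) = 5e+08 · 0.75 ≈ 3.75e+08 m = 375 Mm.
(b) rₐ = a(1 + e) = 5e+08 · (1 + 0.25) = 5e+08 · 1.25 ≈ 6.25e+08 m = 625 Mm.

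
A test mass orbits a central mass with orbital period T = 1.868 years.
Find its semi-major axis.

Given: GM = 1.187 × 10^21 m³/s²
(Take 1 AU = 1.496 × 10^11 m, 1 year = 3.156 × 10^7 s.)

Convert to SI: T = 1.868 years = 5.89541e+07 s.
Invert Kepler's third law: a = (GM · T² / (4π²))^(1/3).
Substituting T = 5.89541e+07 s and GM = 1.187e+21 m³/s²:
a = (1.187e+21 · (5.89541e+07)² / (4π²))^(1/3) m
a ≈ 4.71e+11 m = 3.149 AU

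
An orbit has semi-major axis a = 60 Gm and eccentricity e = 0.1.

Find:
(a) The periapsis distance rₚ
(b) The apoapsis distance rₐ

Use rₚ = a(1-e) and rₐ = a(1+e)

Convert to SI: a = 60 Gm = 6e+10 m.
(a) rₚ = a(1 − e) = 6e+10 · (1 − 0.1) = 6e+10 · 0.9 ≈ 5.4e+10 m = 54 Gm.
(b) rₐ = a(1 + e) = 6e+10 · (1 + 0.1) = 6e+10 · 1.1 ≈ 6.6e+10 m = 66 Gm.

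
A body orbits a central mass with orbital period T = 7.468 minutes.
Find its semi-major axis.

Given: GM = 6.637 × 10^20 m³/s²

Convert to SI: T = 7.468 minutes = 448.08 s.
Invert Kepler's third law: a = (GM · T² / (4π²))^(1/3).
Substituting T = 448.08 s and GM = 6.637e+20 m³/s²:
a = (6.637e+20 · (448.08)² / (4π²))^(1/3) m
a ≈ 1.5e+08 m = 150 Mm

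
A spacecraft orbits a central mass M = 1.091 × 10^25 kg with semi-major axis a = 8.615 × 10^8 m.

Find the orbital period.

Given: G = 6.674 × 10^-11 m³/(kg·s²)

GM = G · M = 6.674e-11 · 1.091e+25 = 7.28133e+14 m³/s².
Kepler's third law: T = 2π √(a³ / GM).
Substituting a = 8.615e+08 m and GM = 7.28133e+14 m³/s²:
T = 2π √((8.615e+08)³ / 7.28133e+14) s
T ≈ 5.888e+06 s = 68.15 days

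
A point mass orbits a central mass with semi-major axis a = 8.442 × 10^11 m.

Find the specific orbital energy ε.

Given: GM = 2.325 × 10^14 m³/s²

ε = −GM / (2a).
ε = −2.325e+14 / (2 · 8.442e+11) J/kg ≈ -137.7 J/kg = -137.7 J/kg.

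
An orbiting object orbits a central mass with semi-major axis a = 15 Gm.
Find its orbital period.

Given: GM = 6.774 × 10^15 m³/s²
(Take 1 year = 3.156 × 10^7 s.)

Convert to SI: a = 15 Gm = 1.5e+10 m.
Kepler's third law: T = 2π √(a³ / GM).
Substituting a = 1.5e+10 m and GM = 6.774e+15 m³/s²:
T = 2π √((1.5e+10)³ / 6.774e+15) s
T ≈ 1.402e+08 s = 4.444 years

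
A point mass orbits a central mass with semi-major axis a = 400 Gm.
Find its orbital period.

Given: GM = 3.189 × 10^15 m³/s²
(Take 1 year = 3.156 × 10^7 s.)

Convert to SI: a = 400 Gm = 4e+11 m.
Kepler's third law: T = 2π √(a³ / GM).
Substituting a = 4e+11 m and GM = 3.189e+15 m³/s²:
T = 2π √((4e+11)³ / 3.189e+15) s
T ≈ 2.815e+10 s = 891.9 years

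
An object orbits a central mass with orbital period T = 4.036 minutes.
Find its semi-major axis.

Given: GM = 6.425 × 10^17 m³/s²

Convert to SI: T = 4.036 minutes = 242.16 s.
Invert Kepler's third law: a = (GM · T² / (4π²))^(1/3).
Substituting T = 242.16 s and GM = 6.425e+17 m³/s²:
a = (6.425e+17 · (242.16)² / (4π²))^(1/3) m
a ≈ 9.846e+06 m = 9.846 Mm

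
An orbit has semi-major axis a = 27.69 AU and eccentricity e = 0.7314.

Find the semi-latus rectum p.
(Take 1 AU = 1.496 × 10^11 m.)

Convert to SI: a = 27.69 AU = 4.14242e+12 m.
p = a (1 − e²).
p = 4.14242e+12 · (1 − (0.7314)²) = 4.14242e+12 · 0.465054 ≈ 1.926e+12 m = 12.88 AU.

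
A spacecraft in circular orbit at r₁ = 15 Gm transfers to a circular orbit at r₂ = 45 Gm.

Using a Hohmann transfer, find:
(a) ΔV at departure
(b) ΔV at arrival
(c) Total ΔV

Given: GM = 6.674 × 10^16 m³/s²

Convert to SI: r₁ = 15 Gm = 1.5e+10 m; r₂ = 45 Gm = 4.5e+10 m.
Transfer semi-major axis: a_t = (r₁ + r₂)/2 = (1.5e+10 + 4.5e+10)/2 = 3e+10 m.
Circular speeds: v₁ = √(GM/r₁) = 2109.34 m/s, v₂ = √(GM/r₂) = 1217.83 m/s.
Transfer speeds (vis-viva v² = GM(2/r − 1/a_t)): v₁ᵗ = 2583.41 m/s, v₂ᵗ = 861.136 m/s.
(a) ΔV₁ = |v₁ᵗ − v₁| ≈ 474.1 m/s = 474.1 m/s.
(b) ΔV₂ = |v₂ − v₂ᵗ| ≈ 356.7 m/s = 356.7 m/s.
(c) ΔV_total = ΔV₁ + ΔV₂ ≈ 830.8 m/s = 830.8 m/s.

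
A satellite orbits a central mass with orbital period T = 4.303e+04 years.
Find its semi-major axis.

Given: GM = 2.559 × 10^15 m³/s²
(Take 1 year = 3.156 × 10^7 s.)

Convert to SI: T = 4.303e+04 years = 1.35803e+12 s.
Invert Kepler's third law: a = (GM · T² / (4π²))^(1/3).
Substituting T = 1.35803e+12 s and GM = 2.559e+15 m³/s²:
a = (2.559e+15 · (1.35803e+12)² / (4π²))^(1/3) m
a ≈ 4.926e+12 m = 4.926 Tm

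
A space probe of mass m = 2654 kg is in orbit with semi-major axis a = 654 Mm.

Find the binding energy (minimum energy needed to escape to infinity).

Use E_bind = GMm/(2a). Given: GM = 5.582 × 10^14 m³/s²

Convert to SI: a = 654 Mm = 6.54e+08 m.
Total orbital energy is E = −GMm/(2a); binding energy is E_bind = −E = GMm/(2a).
E_bind = 5.582e+14 · 2654 / (2 · 6.54e+08) J ≈ 1.133e+09 J = 1.133 GJ.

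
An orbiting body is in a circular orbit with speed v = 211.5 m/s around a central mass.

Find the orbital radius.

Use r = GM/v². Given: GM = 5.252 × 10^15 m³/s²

For a circular orbit, v² = GM / r, so r = GM / v².
r = 5.252e+15 / (211.5)² m ≈ 1.174e+11 m = 1.174 × 10^11 m.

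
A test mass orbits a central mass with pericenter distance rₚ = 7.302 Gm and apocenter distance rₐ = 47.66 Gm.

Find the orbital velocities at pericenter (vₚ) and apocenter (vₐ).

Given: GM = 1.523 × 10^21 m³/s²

Convert to SI: rₚ = 7.302 Gm = 7.302e+09 m; rₐ = 47.66 Gm = 4.766e+10 m.
Use the vis-viva equation v² = GM(2/r − 1/a) with a = (rₚ + rₐ)/2 = (7.302e+09 + 4.766e+10)/2 = 2.7481e+10 m.
vₚ = √(GM · (2/rₚ − 1/a)) = √(1.523e+21 · (2/7.302e+09 − 1/2.7481e+10)) m/s ≈ 6.014e+05 m/s = 601.4 km/s.
vₐ = √(GM · (2/rₐ − 1/a)) = √(1.523e+21 · (2/4.766e+10 − 1/2.7481e+10)) m/s ≈ 9.215e+04 m/s = 92.15 km/s.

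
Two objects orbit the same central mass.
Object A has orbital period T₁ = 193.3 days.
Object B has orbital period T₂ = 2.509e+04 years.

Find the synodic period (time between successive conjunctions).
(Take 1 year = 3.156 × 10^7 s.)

Convert to SI: T₁ = 193.3 days = 1.67011e+07 s; T₂ = 2.509e+04 years = 7.9184e+11 s.
T_syn = |T₁ · T₂ / (T₁ − T₂)|.
T_syn = |1.67011e+07 · 7.9184e+11 / (1.67011e+07 − 7.9184e+11)| s ≈ 1.67e+07 s = 193.3 days.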